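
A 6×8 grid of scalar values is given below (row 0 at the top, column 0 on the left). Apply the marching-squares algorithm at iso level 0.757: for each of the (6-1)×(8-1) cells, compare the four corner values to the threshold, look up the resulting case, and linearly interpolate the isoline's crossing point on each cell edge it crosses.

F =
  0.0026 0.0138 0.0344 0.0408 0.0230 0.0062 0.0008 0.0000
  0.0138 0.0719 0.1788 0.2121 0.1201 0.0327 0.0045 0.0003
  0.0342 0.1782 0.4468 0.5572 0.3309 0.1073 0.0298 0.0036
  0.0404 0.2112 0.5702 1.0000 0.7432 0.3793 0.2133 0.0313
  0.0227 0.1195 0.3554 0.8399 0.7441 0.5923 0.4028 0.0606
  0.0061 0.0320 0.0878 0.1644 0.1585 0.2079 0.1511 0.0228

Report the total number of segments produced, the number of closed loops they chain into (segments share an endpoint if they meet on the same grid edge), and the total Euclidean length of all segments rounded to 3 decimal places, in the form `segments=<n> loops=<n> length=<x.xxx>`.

segments=6 loops=1 length=5.045

cell (2,2): code 0100 → (2.451,3.000)–(3.000,2.435)
cell (2,3): code 1000 → (3.000,3.946)–(2.451,3.000)
cell (3,2): code 0110 → (3.000,2.435)–(4.000,2.829)
cell (3,3): code 1001 → (4.000,3.865)–(3.000,3.946)
cell (4,2): code 0010 → (4.000,2.829)–(4.123,3.000)
cell (4,3): code 0001 → (4.123,3.000)–(4.000,3.865)
total: 6 segments, chained into 1 closed loop(s), length Σ = 5.044554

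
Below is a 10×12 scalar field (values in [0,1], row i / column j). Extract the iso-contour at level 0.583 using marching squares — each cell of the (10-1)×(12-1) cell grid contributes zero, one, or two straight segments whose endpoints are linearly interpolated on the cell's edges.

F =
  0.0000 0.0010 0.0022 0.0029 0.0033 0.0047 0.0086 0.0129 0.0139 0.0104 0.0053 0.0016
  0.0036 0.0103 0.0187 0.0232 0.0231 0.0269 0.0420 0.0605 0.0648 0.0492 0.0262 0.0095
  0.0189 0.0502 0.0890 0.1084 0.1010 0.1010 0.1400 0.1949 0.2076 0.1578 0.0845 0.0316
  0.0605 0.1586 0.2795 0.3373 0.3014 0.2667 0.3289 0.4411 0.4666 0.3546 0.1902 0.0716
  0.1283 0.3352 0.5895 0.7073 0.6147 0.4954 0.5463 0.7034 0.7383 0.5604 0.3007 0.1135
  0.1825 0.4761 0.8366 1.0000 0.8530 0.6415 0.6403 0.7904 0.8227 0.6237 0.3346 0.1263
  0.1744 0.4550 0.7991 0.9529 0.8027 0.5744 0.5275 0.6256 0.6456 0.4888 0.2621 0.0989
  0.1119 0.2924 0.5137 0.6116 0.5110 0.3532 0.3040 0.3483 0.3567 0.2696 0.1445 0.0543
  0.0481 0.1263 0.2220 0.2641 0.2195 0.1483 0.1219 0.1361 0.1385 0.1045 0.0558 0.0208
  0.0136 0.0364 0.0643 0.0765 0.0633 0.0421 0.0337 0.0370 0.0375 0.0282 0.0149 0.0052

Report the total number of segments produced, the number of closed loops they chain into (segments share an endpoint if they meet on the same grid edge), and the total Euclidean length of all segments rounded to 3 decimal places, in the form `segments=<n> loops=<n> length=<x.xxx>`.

cell (3,1): code 0100 → (3.979,2.000)–(4.000,1.974)
cell (3,2): code 1100 → (3.664,3.000)–(3.979,2.000)
cell (3,3): code 1100 → (3.899,4.000)–(3.664,3.000)
cell (3,4): code 1000 → (4.000,4.266)–(3.899,4.000)
cell (3,6): code 0100 → (3.541,7.000)–(4.000,6.234)
cell (3,7): code 1100 → (3.428,8.000)–(3.541,7.000)
cell (3,8): code 1000 → (4.000,8.873)–(3.428,8.000)
cell (4,1): code 0110 → (4.000,1.974)–(5.000,1.297)
cell (4,4): code 1101 → (4.600,5.000)–(4.000,4.266)
cell (4,5): code 1100 → (4.390,6.000)–(4.600,5.000)
cell (4,6): code 1110 → (4.000,6.234)–(4.390,6.000)
cell (4,8): code 1101 → (4.357,9.000)–(4.000,8.873)
cell (4,9): code 1000 → (5.000,9.141)–(4.357,9.000)
cell (5,1): code 0110 → (5.000,1.297)–(6.000,1.372)
cell (5,4): code 1011 → (6.000,4.962)–(5.872,5.000)
cell (5,5): code 0011 → (5.872,5.000)–(5.508,6.000)
cell (5,6): code 0111 → (5.508,6.000)–(6.000,6.566)
cell (5,8): code 1011 → (6.000,8.399)–(5.302,9.000)
cell (5,9): code 0001 → (5.302,9.000)–(5.000,9.141)
cell (6,1): code 0010 → (6.000,1.372)–(6.757,2.000)
cell (6,2): code 0111 → (6.757,2.000)–(7.000,2.708)
cell (6,3): code 1011 → (7.000,3.284)–(6.753,4.000)
cell (6,4): code 0001 → (6.753,4.000)–(6.000,4.962)
cell (6,6): code 0010 → (6.000,6.566)–(6.154,7.000)
cell (6,7): code 0011 → (6.154,7.000)–(6.217,8.000)
cell (6,8): code 0001 → (6.217,8.000)–(6.000,8.399)
cell (7,2): code 0010 → (7.000,2.708)–(7.082,3.000)
cell (7,3): code 0001 → (7.082,3.000)–(7.000,3.284)
total: 28 segments, chained into 1 closed loop(s), length Σ = 20.437943

segments=28 loops=1 length=20.438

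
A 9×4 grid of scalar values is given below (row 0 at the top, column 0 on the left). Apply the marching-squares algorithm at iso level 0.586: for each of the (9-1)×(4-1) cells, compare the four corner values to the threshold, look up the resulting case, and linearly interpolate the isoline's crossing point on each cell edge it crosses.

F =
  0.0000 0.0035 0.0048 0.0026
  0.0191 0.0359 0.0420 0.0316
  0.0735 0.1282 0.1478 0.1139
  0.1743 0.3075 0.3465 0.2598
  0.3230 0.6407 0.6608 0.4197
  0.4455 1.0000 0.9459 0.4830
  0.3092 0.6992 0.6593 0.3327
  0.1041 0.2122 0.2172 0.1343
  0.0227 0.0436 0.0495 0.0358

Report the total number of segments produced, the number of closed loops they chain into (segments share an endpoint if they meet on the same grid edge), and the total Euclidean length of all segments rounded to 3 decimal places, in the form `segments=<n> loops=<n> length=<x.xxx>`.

cell (3,0): code 0100 → (3.836,1.000)–(4.000,0.828)
cell (3,1): code 1100 → (3.762,2.000)–(3.836,1.000)
cell (3,2): code 1000 → (4.000,2.310)–(3.762,2.000)
cell (4,0): code 0110 → (4.000,0.828)–(5.000,0.253)
cell (4,2): code 1001 → (5.000,2.777)–(4.000,2.310)
cell (5,0): code 0110 → (5.000,0.253)–(6.000,0.710)
cell (5,2): code 1001 → (6.000,2.224)–(5.000,2.777)
cell (6,0): code 0010 → (6.000,0.710)–(6.232,1.000)
cell (6,1): code 0011 → (6.232,1.000)–(6.166,2.000)
cell (6,2): code 0001 → (6.166,2.000)–(6.000,2.224)
total: 10 segments, chained into 1 closed loop(s), length Σ = 7.783724

segments=10 loops=1 length=7.784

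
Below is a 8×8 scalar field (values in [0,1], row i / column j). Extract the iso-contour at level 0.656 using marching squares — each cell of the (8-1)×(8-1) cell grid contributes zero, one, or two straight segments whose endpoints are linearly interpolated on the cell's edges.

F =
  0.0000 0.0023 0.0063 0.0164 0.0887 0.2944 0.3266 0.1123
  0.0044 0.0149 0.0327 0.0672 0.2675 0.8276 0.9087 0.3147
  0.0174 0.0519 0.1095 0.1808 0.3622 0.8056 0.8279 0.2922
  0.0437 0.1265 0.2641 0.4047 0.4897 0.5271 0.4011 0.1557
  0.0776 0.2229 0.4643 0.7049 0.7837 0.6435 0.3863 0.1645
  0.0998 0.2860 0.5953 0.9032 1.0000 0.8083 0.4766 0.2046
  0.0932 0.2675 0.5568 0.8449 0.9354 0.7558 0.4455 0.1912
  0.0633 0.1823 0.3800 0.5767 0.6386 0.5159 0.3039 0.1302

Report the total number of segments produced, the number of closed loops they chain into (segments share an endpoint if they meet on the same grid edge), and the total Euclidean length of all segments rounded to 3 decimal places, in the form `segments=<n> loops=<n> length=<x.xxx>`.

segments=20 loops=2 length=16.509

cell (0,4): code 0100 → (0.678,5.000)–(1.000,4.694)
cell (0,5): code 1100 → (0.566,6.000)–(0.678,5.000)
cell (0,6): code 1000 → (1.000,6.425)–(0.566,6.000)
cell (1,4): code 0110 → (1.000,4.694)–(2.000,4.663)
cell (1,6): code 1001 → (2.000,6.321)–(1.000,6.425)
cell (2,4): code 0010 → (2.000,4.663)–(2.537,5.000)
cell (2,5): code 0011 → (2.537,5.000)–(2.403,6.000)
cell (2,6): code 0001 → (2.403,6.000)–(2.000,6.321)
cell (3,2): code 0100 → (3.837,3.000)–(4.000,2.797)
cell (3,3): code 1100 → (3.566,4.000)–(3.837,3.000)
cell (3,4): code 1000 → (4.000,4.911)–(3.566,4.000)
cell (4,2): code 0110 → (4.000,2.797)–(5.000,2.197)
cell (4,4): code 1101 → (4.076,5.000)–(4.000,4.911)
cell (4,5): code 1000 → (5.000,5.459)–(4.076,5.000)
cell (5,2): code 0110 → (5.000,2.197)–(6.000,2.344)
cell (5,5): code 1001 → (6.000,5.322)–(5.000,5.459)
cell (6,2): code 0010 → (6.000,2.344)–(6.704,3.000)
cell (6,3): code 0011 → (6.704,3.000)–(6.941,4.000)
cell (6,4): code 0011 → (6.941,4.000)–(6.416,5.000)
cell (6,5): code 0001 → (6.416,5.000)–(6.000,5.322)
total: 20 segments, chained into 2 closed loop(s), length Σ = 16.509020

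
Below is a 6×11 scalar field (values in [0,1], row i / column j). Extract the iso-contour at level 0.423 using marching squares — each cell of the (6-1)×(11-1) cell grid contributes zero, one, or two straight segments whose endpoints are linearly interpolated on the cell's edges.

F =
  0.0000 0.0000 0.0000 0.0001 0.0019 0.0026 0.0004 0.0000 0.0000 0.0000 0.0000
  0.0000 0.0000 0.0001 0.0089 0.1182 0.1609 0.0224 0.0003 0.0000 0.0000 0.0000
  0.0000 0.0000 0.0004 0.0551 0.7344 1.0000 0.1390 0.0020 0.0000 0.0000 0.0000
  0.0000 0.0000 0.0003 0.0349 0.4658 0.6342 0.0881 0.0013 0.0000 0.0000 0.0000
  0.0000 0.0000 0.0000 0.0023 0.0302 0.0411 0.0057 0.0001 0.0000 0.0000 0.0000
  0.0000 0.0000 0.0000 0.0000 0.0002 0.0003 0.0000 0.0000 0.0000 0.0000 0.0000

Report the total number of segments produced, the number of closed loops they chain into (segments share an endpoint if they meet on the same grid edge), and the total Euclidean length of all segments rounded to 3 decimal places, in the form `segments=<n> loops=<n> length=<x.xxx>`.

cell (1,3): code 0100 → (1.495,4.000)–(2.000,3.542)
cell (1,4): code 1100 → (1.312,5.000)–(1.495,4.000)
cell (1,5): code 1000 → (2.000,5.670)–(1.312,5.000)
cell (2,3): code 0110 → (2.000,3.542)–(3.000,3.901)
cell (2,5): code 1001 → (3.000,5.387)–(2.000,5.670)
cell (3,3): code 0010 → (3.000,3.901)–(3.098,4.000)
cell (3,4): code 0011 → (3.098,4.000)–(3.356,5.000)
cell (3,5): code 0001 → (3.356,5.000)–(3.000,5.387)
total: 8 segments, chained into 1 closed loop(s), length Σ = 6.458991

segments=8 loops=1 length=6.459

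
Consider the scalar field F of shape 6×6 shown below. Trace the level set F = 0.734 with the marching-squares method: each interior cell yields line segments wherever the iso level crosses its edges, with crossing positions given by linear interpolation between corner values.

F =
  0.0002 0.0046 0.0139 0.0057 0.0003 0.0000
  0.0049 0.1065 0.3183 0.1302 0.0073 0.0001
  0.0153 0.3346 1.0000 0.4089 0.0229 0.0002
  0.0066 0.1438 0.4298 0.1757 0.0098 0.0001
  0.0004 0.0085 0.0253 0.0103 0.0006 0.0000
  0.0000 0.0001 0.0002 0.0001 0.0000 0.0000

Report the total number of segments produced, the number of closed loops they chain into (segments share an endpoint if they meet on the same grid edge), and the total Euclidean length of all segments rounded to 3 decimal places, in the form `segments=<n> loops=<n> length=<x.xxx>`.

cell (1,1): code 0100 → (1.610,2.000)–(2.000,1.600)
cell (1,2): code 1000 → (2.000,2.450)–(1.610,2.000)
cell (2,1): code 0010 → (2.000,1.600)–(2.467,2.000)
cell (2,2): code 0001 → (2.467,2.000)–(2.000,2.450)
total: 4 segments, chained into 1 closed loop(s), length Σ = 2.416780

segments=4 loops=1 length=2.417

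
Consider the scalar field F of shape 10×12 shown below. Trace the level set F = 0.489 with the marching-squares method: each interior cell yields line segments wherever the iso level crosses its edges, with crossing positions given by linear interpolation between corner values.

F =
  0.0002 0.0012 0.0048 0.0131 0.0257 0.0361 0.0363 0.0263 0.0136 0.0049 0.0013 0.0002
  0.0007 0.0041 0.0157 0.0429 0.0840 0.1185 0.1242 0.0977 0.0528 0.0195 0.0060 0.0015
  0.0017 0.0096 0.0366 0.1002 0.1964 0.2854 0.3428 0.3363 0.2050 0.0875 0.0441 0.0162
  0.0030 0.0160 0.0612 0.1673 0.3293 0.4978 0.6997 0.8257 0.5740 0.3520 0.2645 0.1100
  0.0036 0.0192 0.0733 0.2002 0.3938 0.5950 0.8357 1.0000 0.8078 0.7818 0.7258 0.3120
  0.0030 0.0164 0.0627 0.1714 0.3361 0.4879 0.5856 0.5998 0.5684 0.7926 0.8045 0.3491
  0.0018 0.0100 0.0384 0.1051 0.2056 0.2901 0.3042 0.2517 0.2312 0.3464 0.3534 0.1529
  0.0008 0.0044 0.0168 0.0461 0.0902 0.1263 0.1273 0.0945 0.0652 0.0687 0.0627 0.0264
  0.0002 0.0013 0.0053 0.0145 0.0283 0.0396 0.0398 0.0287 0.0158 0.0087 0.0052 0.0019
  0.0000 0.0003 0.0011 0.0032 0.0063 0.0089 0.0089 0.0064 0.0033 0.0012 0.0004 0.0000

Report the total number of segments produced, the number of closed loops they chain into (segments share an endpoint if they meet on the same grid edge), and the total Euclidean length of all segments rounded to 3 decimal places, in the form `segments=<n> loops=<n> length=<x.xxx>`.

cell (2,4): code 0100 → (2.959,5.000)–(3.000,4.948)
cell (2,5): code 1100 → (2.410,6.000)–(2.959,5.000)
cell (2,6): code 1100 → (2.312,7.000)–(2.410,6.000)
cell (2,7): code 1100 → (2.770,8.000)–(2.312,7.000)
cell (2,8): code 1000 → (3.000,8.383)–(2.770,8.000)
cell (3,4): code 0110 → (3.000,4.948)–(4.000,4.473)
cell (3,8): code 1101 → (3.319,9.000)–(3.000,8.383)
cell (3,9): code 1100 → (3.487,10.000)–(3.319,9.000)
cell (3,10): code 1000 → (4.000,10.572)–(3.487,10.000)
cell (4,4): code 0010 → (4.000,4.473)–(4.990,5.000)
cell (4,5): code 0111 → (4.990,5.000)–(5.000,5.011)
cell (4,10): code 1001 → (5.000,10.693)–(4.000,10.572)
cell (5,5): code 0010 → (5.000,5.011)–(5.343,6.000)
cell (5,6): code 0011 → (5.343,6.000)–(5.318,7.000)
cell (5,7): code 0011 → (5.318,7.000)–(5.235,8.000)
cell (5,8): code 0011 → (5.235,8.000)–(5.680,9.000)
cell (5,9): code 0011 → (5.680,9.000)–(5.699,10.000)
cell (5,10): code 0001 → (5.699,10.000)–(5.000,10.693)
total: 18 segments, chained into 1 closed loop(s), length Σ = 15.616210

segments=18 loops=1 length=15.616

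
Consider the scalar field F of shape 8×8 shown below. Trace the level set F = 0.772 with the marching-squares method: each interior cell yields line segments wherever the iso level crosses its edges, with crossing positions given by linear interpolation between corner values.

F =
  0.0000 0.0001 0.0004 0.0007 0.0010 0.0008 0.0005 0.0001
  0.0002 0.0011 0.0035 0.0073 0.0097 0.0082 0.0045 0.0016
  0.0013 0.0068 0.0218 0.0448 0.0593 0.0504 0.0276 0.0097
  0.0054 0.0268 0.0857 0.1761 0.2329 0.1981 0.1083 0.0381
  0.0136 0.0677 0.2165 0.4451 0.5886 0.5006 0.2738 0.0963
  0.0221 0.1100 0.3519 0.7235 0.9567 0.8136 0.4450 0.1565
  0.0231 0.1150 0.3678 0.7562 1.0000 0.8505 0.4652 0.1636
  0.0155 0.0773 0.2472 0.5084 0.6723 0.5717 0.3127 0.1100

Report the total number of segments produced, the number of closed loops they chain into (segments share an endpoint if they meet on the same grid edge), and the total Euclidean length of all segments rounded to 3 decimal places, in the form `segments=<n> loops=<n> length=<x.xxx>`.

cell (4,3): code 0100 → (4.498,4.000)–(5.000,3.208)
cell (4,4): code 1100 → (4.867,5.000)–(4.498,4.000)
cell (4,5): code 1000 → (5.000,5.113)–(4.867,5.000)
cell (5,3): code 0110 → (5.000,3.208)–(6.000,3.065)
cell (5,5): code 1001 → (6.000,5.204)–(5.000,5.113)
cell (6,3): code 0010 → (6.000,3.065)–(6.696,4.000)
cell (6,4): code 0011 → (6.696,4.000)–(6.282,5.000)
cell (6,5): code 0001 → (6.282,5.000)–(6.000,5.204)
total: 8 segments, chained into 1 closed loop(s), length Σ = 6.787673

segments=8 loops=1 length=6.788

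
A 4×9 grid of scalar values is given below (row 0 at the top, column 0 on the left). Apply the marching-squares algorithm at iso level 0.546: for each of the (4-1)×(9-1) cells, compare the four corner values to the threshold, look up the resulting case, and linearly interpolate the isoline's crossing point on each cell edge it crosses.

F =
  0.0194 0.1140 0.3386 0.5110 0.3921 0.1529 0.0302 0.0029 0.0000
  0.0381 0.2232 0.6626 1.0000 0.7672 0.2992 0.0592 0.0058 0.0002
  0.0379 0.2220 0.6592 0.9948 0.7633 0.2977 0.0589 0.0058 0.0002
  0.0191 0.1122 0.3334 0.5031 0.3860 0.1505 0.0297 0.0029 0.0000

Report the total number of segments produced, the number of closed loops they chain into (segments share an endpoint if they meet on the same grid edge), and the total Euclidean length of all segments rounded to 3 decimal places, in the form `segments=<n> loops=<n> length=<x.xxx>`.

segments=10 loops=1 length=8.788

cell (0,1): code 0100 → (0.640,2.000)–(1.000,1.735)
cell (0,2): code 1100 → (0.072,3.000)–(0.640,2.000)
cell (0,3): code 1100 → (0.410,4.000)–(0.072,3.000)
cell (0,4): code 1000 → (1.000,4.473)–(0.410,4.000)
cell (1,1): code 0110 → (1.000,1.735)–(2.000,1.741)
cell (1,4): code 1001 → (2.000,4.467)–(1.000,4.473)
cell (2,1): code 0010 → (2.000,1.741)–(2.347,2.000)
cell (2,2): code 0011 → (2.347,2.000)–(2.913,3.000)
cell (2,3): code 0011 → (2.913,3.000)–(2.576,4.000)
cell (2,4): code 0001 → (2.576,4.000)–(2.000,4.467)
total: 10 segments, chained into 1 closed loop(s), length Σ = 8.787585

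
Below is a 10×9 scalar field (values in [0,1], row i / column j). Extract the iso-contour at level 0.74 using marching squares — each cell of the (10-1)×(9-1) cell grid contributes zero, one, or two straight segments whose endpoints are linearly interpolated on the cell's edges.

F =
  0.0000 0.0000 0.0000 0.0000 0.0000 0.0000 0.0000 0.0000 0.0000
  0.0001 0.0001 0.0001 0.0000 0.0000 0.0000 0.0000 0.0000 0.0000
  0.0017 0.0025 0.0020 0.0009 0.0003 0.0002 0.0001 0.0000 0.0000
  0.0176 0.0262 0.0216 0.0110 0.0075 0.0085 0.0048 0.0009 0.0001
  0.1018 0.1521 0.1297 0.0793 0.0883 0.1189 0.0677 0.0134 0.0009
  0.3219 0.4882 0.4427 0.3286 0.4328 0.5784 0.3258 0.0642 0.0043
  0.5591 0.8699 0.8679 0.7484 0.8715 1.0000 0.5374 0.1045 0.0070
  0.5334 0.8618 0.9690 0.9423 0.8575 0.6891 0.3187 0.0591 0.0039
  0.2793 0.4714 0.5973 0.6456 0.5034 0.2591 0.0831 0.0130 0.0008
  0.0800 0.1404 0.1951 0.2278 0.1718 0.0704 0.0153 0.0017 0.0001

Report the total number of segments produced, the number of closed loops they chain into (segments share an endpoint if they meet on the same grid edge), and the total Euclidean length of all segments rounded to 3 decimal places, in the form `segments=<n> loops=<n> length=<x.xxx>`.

cell (5,0): code 0100 → (5.660,1.000)–(6.000,0.582)
cell (5,1): code 1100 → (5.699,2.000)–(5.660,1.000)
cell (5,2): code 1100 → (5.980,3.000)–(5.699,2.000)
cell (5,3): code 1100 → (5.700,4.000)–(5.980,3.000)
cell (5,4): code 1100 → (5.383,5.000)–(5.700,4.000)
cell (5,5): code 1000 → (6.000,5.562)–(5.383,5.000)
cell (6,0): code 0110 → (6.000,0.582)–(7.000,0.629)
cell (6,4): code 1011 → (7.000,4.698)–(6.836,5.000)
cell (6,5): code 0001 → (6.836,5.000)–(6.000,5.562)
cell (7,0): code 0010 → (7.000,0.629)–(7.312,1.000)
cell (7,1): code 0011 → (7.312,1.000)–(7.616,2.000)
cell (7,2): code 0011 → (7.616,2.000)–(7.682,3.000)
cell (7,3): code 0011 → (7.682,3.000)–(7.332,4.000)
cell (7,4): code 0001 → (7.332,4.000)–(7.000,4.698)
total: 14 segments, chained into 1 closed loop(s), length Σ = 12.216845

segments=14 loops=1 length=12.217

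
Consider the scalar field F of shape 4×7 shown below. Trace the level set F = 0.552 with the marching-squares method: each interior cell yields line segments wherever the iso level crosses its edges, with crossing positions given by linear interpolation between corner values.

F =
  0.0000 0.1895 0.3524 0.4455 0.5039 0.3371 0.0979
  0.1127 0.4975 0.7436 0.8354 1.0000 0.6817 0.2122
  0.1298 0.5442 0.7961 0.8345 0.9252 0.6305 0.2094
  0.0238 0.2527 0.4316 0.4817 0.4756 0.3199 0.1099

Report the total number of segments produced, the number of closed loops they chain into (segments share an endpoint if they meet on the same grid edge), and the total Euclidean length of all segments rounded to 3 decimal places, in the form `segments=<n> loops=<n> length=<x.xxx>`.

segments=12 loops=1 length=11.238

cell (0,1): code 0100 → (0.510,2.000)–(1.000,1.221)
cell (0,2): code 1100 → (0.273,3.000)–(0.510,2.000)
cell (0,3): code 1100 → (0.097,4.000)–(0.273,3.000)
cell (0,4): code 1100 → (0.624,5.000)–(0.097,4.000)
cell (0,5): code 1000 → (1.000,5.276)–(0.624,5.000)
cell (1,1): code 0110 → (1.000,1.221)–(2.000,1.031)
cell (1,5): code 1001 → (2.000,5.186)–(1.000,5.276)
cell (2,1): code 0010 → (2.000,1.031)–(2.670,2.000)
cell (2,2): code 0011 → (2.670,2.000)–(2.801,3.000)
cell (2,3): code 0011 → (2.801,3.000)–(2.830,4.000)
cell (2,4): code 0011 → (2.830,4.000)–(2.253,5.000)
cell (2,5): code 0001 → (2.253,5.000)–(2.000,5.186)
total: 12 segments, chained into 1 closed loop(s), length Σ = 11.237657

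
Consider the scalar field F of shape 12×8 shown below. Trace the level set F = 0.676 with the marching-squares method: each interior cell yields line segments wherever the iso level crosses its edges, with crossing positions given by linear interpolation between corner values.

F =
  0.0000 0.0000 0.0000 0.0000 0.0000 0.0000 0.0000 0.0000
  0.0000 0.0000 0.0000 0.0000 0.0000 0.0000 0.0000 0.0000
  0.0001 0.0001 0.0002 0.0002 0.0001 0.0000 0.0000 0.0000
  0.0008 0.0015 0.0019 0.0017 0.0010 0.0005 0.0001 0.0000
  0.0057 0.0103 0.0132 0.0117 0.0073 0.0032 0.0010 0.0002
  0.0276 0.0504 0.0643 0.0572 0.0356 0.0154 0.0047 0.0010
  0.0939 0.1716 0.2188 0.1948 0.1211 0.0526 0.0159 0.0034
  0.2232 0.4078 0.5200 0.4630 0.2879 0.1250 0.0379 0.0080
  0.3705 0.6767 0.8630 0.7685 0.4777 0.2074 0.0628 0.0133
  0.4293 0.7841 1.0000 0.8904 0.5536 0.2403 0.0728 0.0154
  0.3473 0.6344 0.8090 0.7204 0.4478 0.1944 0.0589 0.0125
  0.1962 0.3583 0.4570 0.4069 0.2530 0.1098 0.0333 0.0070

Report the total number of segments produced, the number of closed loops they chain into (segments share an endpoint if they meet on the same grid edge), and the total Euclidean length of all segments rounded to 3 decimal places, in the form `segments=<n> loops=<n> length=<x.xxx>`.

segments=12 loops=1 length=9.053

cell (7,0): code 0100 → (7.997,1.000)–(8.000,0.998)
cell (7,1): code 1100 → (7.455,2.000)–(7.997,1.000)
cell (7,2): code 1100 → (7.697,3.000)–(7.455,2.000)
cell (7,3): code 1000 → (8.000,3.318)–(7.697,3.000)
cell (8,0): code 0110 → (8.000,0.998)–(9.000,0.695)
cell (8,3): code 1001 → (9.000,3.637)–(8.000,3.318)
cell (9,0): code 0010 → (9.000,0.695)–(9.722,1.000)
cell (9,1): code 0111 → (9.722,1.000)–(10.000,1.238)
cell (9,3): code 1001 → (10.000,3.163)–(9.000,3.637)
cell (10,1): code 0010 → (10.000,1.238)–(10.378,2.000)
cell (10,2): code 0011 → (10.378,2.000)–(10.142,3.000)
cell (10,3): code 0001 → (10.142,3.000)–(10.000,3.163)
total: 12 segments, chained into 1 closed loop(s), length Σ = 9.053499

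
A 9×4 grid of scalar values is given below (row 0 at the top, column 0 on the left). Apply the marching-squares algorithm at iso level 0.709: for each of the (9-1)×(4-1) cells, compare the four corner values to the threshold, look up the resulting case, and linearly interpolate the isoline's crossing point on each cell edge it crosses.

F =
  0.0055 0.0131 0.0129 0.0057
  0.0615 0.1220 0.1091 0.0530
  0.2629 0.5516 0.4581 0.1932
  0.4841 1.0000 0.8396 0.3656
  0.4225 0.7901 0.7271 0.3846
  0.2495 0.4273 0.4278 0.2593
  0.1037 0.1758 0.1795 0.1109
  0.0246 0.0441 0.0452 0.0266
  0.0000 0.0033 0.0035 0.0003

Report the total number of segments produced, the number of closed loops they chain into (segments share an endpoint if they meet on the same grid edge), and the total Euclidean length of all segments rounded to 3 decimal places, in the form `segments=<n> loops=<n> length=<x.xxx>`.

segments=8 loops=1 length=5.835

cell (2,0): code 0100 → (2.351,1.000)–(3.000,0.436)
cell (2,1): code 1100 → (2.658,2.000)–(2.351,1.000)
cell (2,2): code 1000 → (3.000,2.276)–(2.658,2.000)
cell (3,0): code 0110 → (3.000,0.436)–(4.000,0.779)
cell (3,2): code 1001 → (4.000,2.053)–(3.000,2.276)
cell (4,0): code 0010 → (4.000,0.779)–(4.224,1.000)
cell (4,1): code 0011 → (4.224,1.000)–(4.060,2.000)
cell (4,2): code 0001 → (4.060,2.000)–(4.000,2.053)
total: 8 segments, chained into 1 closed loop(s), length Σ = 5.834664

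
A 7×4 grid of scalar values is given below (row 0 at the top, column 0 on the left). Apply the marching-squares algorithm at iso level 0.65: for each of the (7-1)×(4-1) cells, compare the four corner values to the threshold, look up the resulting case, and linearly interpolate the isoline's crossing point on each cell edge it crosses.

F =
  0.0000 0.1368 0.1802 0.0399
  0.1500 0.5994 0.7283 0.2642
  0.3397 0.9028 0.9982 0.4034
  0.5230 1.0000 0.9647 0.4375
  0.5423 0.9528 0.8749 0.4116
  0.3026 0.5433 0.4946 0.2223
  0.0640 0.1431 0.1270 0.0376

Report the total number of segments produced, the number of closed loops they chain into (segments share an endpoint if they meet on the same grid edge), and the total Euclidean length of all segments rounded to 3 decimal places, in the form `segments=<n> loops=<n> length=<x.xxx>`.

segments=12 loops=1 length=10.168

cell (0,1): code 0100 → (0.857,2.000)–(1.000,1.393)
cell (0,2): code 1000 → (1.000,2.169)–(0.857,2.000)
cell (1,0): code 0100 → (1.167,1.000)–(2.000,0.551)
cell (1,1): code 1110 → (1.000,1.393)–(1.167,1.000)
cell (1,2): code 1001 → (2.000,2.585)–(1.000,2.169)
cell (2,0): code 0110 → (2.000,0.551)–(3.000,0.266)
cell (2,2): code 1001 → (3.000,2.597)–(2.000,2.585)
cell (3,0): code 0110 → (3.000,0.266)–(4.000,0.262)
cell (3,2): code 1001 → (4.000,2.485)–(3.000,2.597)
cell (4,0): code 0010 → (4.000,0.262)–(4.739,1.000)
cell (4,1): code 0011 → (4.739,1.000)–(4.591,2.000)
cell (4,2): code 0001 → (4.591,2.000)–(4.000,2.485)
total: 12 segments, chained into 1 closed loop(s), length Σ = 10.167903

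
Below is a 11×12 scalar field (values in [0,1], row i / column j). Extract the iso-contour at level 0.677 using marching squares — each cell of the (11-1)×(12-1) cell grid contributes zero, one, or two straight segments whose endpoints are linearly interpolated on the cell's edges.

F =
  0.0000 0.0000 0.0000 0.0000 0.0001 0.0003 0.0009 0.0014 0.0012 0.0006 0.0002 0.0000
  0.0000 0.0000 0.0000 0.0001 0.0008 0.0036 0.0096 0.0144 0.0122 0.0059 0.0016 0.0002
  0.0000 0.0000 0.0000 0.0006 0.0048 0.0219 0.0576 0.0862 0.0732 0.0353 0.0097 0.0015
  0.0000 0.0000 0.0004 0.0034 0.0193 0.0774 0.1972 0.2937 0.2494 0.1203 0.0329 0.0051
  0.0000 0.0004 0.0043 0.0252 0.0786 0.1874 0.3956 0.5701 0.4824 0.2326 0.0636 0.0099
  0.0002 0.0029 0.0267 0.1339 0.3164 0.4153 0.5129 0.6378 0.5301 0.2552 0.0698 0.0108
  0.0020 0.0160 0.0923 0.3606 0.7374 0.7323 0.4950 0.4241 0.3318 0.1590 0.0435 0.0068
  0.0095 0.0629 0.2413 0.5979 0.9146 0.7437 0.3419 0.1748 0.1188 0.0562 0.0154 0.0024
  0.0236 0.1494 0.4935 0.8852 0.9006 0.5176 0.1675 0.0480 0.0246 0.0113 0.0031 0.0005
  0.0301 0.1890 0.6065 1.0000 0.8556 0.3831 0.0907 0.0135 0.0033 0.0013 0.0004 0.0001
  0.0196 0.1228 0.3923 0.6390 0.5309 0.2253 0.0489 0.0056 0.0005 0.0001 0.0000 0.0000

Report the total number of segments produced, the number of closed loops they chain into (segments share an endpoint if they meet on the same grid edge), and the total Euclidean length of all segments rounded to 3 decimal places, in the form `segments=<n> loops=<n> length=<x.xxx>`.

cell (5,3): code 0100 → (5.857,4.000)–(6.000,3.840)
cell (5,4): code 1100 → (5.826,5.000)–(5.857,4.000)
cell (5,5): code 1000 → (6.000,5.233)–(5.826,5.000)
cell (6,3): code 0110 → (6.000,3.840)–(7.000,3.250)
cell (6,5): code 1001 → (7.000,5.166)–(6.000,5.233)
cell (7,2): code 0100 → (7.275,3.000)–(8.000,2.468)
cell (7,3): code 1110 → (7.000,3.250)–(7.275,3.000)
cell (7,4): code 1011 → (8.000,4.584)–(7.295,5.000)
cell (7,5): code 0001 → (7.295,5.000)–(7.000,5.166)
cell (8,2): code 0110 → (8.000,2.468)–(9.000,2.179)
cell (8,4): code 1001 → (9.000,4.378)–(8.000,4.584)
cell (9,2): code 0010 → (9.000,2.179)–(9.895,3.000)
cell (9,3): code 0011 → (9.895,3.000)–(9.550,4.000)
cell (9,4): code 0001 → (9.550,4.000)–(9.000,4.378)
total: 14 segments, chained into 1 closed loop(s), length Σ = 11.098949

segments=14 loops=1 length=11.099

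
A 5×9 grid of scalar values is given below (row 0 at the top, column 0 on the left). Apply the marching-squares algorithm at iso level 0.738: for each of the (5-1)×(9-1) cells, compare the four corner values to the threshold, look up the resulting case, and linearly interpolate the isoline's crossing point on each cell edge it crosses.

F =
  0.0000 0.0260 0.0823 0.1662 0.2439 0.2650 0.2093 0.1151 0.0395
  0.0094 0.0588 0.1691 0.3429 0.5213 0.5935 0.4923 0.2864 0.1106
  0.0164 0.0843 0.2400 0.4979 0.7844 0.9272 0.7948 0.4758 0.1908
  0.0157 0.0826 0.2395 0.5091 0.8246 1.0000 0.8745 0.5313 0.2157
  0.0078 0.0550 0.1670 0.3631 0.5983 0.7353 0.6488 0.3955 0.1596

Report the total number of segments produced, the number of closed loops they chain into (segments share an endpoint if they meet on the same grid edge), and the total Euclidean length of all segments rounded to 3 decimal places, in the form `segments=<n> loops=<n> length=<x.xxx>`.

segments=10 loops=1 length=8.108

cell (1,3): code 0100 → (1.824,4.000)–(2.000,3.838)
cell (1,4): code 1100 → (1.433,5.000)–(1.824,4.000)
cell (1,5): code 1100 → (1.812,6.000)–(1.433,5.000)
cell (1,6): code 1000 → (2.000,6.178)–(1.812,6.000)
cell (2,3): code 0110 → (2.000,3.838)–(3.000,3.726)
cell (2,6): code 1001 → (3.000,6.398)–(2.000,6.178)
cell (3,3): code 0010 → (3.000,3.726)–(3.383,4.000)
cell (3,4): code 0011 → (3.383,4.000)–(3.990,5.000)
cell (3,5): code 0011 → (3.990,5.000)–(3.605,6.000)
cell (3,6): code 0001 → (3.605,6.000)–(3.000,6.398)
total: 10 segments, chained into 1 closed loop(s), length Σ = 8.107646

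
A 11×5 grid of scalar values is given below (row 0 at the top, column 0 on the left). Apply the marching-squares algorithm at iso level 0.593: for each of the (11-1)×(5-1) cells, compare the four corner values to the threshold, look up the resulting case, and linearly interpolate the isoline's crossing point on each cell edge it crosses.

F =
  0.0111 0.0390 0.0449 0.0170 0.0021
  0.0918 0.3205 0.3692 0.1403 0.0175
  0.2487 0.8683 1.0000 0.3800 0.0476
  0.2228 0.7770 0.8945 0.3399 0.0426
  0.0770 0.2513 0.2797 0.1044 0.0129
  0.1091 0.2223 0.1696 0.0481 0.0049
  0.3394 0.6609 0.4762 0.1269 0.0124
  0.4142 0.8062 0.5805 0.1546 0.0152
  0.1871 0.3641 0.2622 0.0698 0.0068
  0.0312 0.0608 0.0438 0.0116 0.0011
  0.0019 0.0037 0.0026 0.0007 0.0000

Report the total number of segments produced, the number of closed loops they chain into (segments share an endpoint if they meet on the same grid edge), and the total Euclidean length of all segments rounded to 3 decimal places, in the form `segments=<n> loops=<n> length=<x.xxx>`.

cell (1,0): code 0100 → (1.497,1.000)–(2.000,0.556)
cell (1,1): code 1100 → (1.355,2.000)–(1.497,1.000)
cell (1,2): code 1000 → (2.000,2.656)–(1.355,2.000)
cell (2,0): code 0110 → (2.000,0.556)–(3.000,0.668)
cell (2,2): code 1001 → (3.000,2.544)–(2.000,2.656)
cell (3,0): code 0010 → (3.000,0.668)–(3.350,1.000)
cell (3,1): code 0011 → (3.350,1.000)–(3.490,2.000)
cell (3,2): code 0001 → (3.490,2.000)–(3.000,2.544)
cell (5,0): code 0100 → (5.845,1.000)–(6.000,0.789)
cell (5,1): code 1000 → (6.000,1.368)–(5.845,1.000)
cell (6,0): code 0110 → (6.000,0.789)–(7.000,0.456)
cell (6,1): code 1001 → (7.000,1.945)–(6.000,1.368)
cell (7,0): code 0010 → (7.000,0.456)–(7.482,1.000)
cell (7,1): code 0001 → (7.482,1.000)–(7.000,1.945)
total: 14 segments, chained into 2 closed loop(s), length Σ = 11.495028

segments=14 loops=2 length=11.495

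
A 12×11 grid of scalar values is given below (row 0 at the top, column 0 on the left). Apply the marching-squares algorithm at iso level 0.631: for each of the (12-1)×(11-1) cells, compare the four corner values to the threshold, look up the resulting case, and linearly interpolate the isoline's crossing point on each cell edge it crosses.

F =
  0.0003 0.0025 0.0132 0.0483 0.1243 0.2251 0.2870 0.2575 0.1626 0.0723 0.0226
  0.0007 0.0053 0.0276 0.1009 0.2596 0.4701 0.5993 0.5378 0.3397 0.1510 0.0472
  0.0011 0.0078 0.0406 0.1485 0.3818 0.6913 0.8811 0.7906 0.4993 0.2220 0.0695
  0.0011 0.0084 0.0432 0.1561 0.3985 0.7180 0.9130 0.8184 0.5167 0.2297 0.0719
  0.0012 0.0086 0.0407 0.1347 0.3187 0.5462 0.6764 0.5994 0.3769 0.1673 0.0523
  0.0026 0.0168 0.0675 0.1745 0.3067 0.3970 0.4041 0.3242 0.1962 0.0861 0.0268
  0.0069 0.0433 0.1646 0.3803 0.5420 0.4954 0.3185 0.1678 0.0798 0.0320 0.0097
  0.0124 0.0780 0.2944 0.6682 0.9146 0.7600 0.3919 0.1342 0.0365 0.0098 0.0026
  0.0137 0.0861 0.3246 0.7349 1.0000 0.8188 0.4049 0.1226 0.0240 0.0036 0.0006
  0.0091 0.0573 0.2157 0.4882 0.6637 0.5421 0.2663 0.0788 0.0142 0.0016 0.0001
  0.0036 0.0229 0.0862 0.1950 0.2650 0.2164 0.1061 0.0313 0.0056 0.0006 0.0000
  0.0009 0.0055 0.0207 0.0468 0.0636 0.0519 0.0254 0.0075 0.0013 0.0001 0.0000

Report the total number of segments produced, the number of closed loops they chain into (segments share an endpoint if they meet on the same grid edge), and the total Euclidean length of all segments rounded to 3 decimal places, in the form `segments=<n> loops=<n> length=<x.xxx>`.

cell (1,4): code 0100 → (1.727,5.000)–(2.000,4.805)
cell (1,5): code 1100 → (1.112,6.000)–(1.727,5.000)
cell (1,6): code 1100 → (1.369,7.000)–(1.112,6.000)
cell (1,7): code 1000 → (2.000,7.548)–(1.369,7.000)
cell (2,4): code 0110 → (2.000,4.805)–(3.000,4.728)
cell (2,7): code 1001 → (3.000,7.621)–(2.000,7.548)
cell (3,4): code 0010 → (3.000,4.728)–(3.506,5.000)
cell (3,5): code 0111 → (3.506,5.000)–(4.000,5.651)
cell (3,6): code 1011 → (4.000,6.590)–(3.856,7.000)
cell (3,7): code 0001 → (3.856,7.000)–(3.000,7.621)
cell (4,5): code 0010 → (4.000,5.651)–(4.167,6.000)
cell (4,6): code 0001 → (4.167,6.000)–(4.000,6.590)
cell (6,2): code 0100 → (6.871,3.000)–(7.000,2.900)
cell (6,3): code 1100 → (6.239,4.000)–(6.871,3.000)
cell (6,4): code 1100 → (6.512,5.000)–(6.239,4.000)
cell (6,5): code 1000 → (7.000,5.350)–(6.512,5.000)
cell (7,2): code 0110 → (7.000,2.900)–(8.000,2.747)
cell (7,5): code 1001 → (8.000,5.454)–(7.000,5.350)
cell (8,2): code 0010 → (8.000,2.747)–(8.421,3.000)
cell (8,3): code 0111 → (8.421,3.000)–(9.000,3.814)
cell (8,4): code 1011 → (9.000,4.269)–(8.679,5.000)
cell (8,5): code 0001 → (8.679,5.000)–(8.000,5.454)
cell (9,3): code 0010 → (9.000,3.814)–(9.082,4.000)
cell (9,4): code 0001 → (9.082,4.000)–(9.000,4.269)
total: 24 segments, chained into 2 closed loop(s), length Σ = 17.856652

segments=24 loops=2 length=17.857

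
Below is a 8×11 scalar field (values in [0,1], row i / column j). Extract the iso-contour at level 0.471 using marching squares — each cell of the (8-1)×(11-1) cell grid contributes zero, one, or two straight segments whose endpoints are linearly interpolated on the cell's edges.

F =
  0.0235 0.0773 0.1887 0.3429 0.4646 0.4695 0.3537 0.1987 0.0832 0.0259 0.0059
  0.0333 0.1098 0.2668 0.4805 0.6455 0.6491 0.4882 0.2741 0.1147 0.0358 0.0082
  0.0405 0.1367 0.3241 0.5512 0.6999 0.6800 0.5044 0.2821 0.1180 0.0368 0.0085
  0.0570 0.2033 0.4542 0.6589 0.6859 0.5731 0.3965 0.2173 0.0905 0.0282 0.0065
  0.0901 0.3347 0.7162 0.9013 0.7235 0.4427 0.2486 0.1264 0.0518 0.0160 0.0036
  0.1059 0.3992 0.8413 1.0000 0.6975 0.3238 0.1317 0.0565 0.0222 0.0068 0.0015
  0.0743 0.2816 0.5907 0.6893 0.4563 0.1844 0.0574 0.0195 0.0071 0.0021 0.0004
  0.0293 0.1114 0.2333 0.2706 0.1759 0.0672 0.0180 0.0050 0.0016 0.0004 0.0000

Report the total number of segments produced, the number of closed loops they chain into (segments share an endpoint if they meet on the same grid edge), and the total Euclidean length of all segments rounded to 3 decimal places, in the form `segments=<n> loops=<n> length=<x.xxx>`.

cell (0,2): code 0100 → (0.931,3.000)–(1.000,2.956)
cell (0,3): code 1100 → (0.035,4.000)–(0.931,3.000)
cell (0,4): code 1100 → (0.008,5.000)–(0.035,4.000)
cell (0,5): code 1100 → (0.872,6.000)–(0.008,5.000)
cell (0,6): code 1000 → (1.000,6.080)–(0.872,6.000)
cell (1,2): code 0110 → (1.000,2.956)–(2.000,2.647)
cell (1,6): code 1001 → (2.000,6.150)–(1.000,6.080)
cell (2,2): code 0110 → (2.000,2.647)–(3.000,2.082)
cell (2,5): code 1011 → (3.000,5.578)–(2.310,6.000)
cell (2,6): code 0001 → (2.310,6.000)–(2.000,6.150)
cell (3,1): code 0100 → (3.064,2.000)–(4.000,1.357)
cell (3,2): code 1110 → (3.000,2.082)–(3.064,2.000)
cell (3,4): code 1011 → (4.000,4.899)–(3.783,5.000)
cell (3,5): code 0001 → (3.783,5.000)–(3.000,5.578)
cell (4,1): code 0110 → (4.000,1.357)–(5.000,1.162)
cell (4,4): code 1001 → (5.000,4.606)–(4.000,4.899)
cell (5,1): code 0110 → (5.000,1.162)–(6.000,1.613)
cell (5,3): code 1011 → (6.000,3.937)–(5.939,4.000)
cell (5,4): code 0001 → (5.939,4.000)–(5.000,4.606)
cell (6,1): code 0010 → (6.000,1.613)–(6.335,2.000)
cell (6,2): code 0011 → (6.335,2.000)–(6.521,3.000)
cell (6,3): code 0001 → (6.521,3.000)–(6.000,3.937)
total: 22 segments, chained into 1 closed loop(s), length Σ = 17.664477

segments=22 loops=1 length=17.664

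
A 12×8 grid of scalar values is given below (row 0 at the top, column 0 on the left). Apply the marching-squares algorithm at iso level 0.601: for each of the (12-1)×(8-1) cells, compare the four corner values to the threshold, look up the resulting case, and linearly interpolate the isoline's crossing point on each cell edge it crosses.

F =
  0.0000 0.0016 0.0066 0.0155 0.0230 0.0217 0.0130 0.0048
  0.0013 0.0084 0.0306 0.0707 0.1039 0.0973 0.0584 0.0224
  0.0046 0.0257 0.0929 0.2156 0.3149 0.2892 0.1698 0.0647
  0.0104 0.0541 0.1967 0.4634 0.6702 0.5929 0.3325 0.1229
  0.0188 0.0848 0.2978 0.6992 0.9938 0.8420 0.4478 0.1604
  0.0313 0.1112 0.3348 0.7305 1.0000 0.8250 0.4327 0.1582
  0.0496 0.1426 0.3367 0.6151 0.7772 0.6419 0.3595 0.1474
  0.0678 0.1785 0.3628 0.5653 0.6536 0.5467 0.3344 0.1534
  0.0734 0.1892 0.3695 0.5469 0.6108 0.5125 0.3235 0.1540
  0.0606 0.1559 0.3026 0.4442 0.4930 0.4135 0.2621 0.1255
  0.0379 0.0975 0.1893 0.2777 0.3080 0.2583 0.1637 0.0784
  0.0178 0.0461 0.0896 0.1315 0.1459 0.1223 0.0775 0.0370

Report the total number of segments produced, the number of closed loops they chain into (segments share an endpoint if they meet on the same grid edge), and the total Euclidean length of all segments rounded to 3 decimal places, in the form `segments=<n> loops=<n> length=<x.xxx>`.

cell (2,3): code 0100 → (2.805,4.000)–(3.000,3.665)
cell (2,4): code 1000 → (3.000,4.895)–(2.805,4.000)
cell (3,2): code 0100 → (3.584,3.000)–(4.000,2.755)
cell (3,3): code 1110 → (3.000,3.665)–(3.584,3.000)
cell (3,4): code 1101 → (3.033,5.000)–(3.000,4.895)
cell (3,5): code 1000 → (4.000,5.611)–(3.033,5.000)
cell (4,2): code 0110 → (4.000,2.755)–(5.000,2.673)
cell (4,5): code 1001 → (5.000,5.571)–(4.000,5.611)
cell (5,2): code 0110 → (5.000,2.673)–(6.000,2.949)
cell (5,5): code 1001 → (6.000,5.145)–(5.000,5.571)
cell (6,2): code 0010 → (6.000,2.949)–(6.283,3.000)
cell (6,3): code 0111 → (6.283,3.000)–(7.000,3.404)
cell (6,4): code 1011 → (7.000,4.492)–(6.430,5.000)
cell (6,5): code 0001 → (6.430,5.000)–(6.000,5.145)
cell (7,3): code 0110 → (7.000,3.404)–(8.000,3.847)
cell (7,4): code 1001 → (8.000,4.100)–(7.000,4.492)
cell (8,3): code 0010 → (8.000,3.847)–(8.083,4.000)
cell (8,4): code 0001 → (8.083,4.000)–(8.000,4.100)
total: 18 segments, chained into 1 closed loop(s), length Σ = 12.854109

segments=18 loops=1 length=12.854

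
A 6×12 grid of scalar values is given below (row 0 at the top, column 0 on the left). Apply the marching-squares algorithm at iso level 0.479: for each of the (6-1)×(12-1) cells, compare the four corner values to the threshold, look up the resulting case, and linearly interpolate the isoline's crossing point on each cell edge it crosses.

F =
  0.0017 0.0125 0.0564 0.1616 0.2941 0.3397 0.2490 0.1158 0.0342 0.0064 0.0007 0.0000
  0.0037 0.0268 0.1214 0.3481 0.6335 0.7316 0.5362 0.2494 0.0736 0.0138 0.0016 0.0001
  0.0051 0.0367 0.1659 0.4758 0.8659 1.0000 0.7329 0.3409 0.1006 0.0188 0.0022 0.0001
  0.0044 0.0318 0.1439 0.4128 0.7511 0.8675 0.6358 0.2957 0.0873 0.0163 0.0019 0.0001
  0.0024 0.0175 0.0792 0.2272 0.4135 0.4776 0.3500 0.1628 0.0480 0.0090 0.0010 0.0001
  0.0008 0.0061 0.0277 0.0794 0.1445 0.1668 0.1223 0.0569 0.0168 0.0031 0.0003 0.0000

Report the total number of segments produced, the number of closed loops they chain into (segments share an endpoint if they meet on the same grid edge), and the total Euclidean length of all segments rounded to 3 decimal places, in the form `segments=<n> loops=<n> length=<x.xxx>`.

cell (0,3): code 0100 → (0.545,4.000)–(1.000,3.459)
cell (0,4): code 1100 → (0.355,5.000)–(0.545,4.000)
cell (0,5): code 1100 → (0.801,6.000)–(0.355,5.000)
cell (0,6): code 1000 → (1.000,6.199)–(0.801,6.000)
cell (1,3): code 0110 → (1.000,3.459)–(2.000,3.008)
cell (1,6): code 1001 → (2.000,6.648)–(1.000,6.199)
cell (2,3): code 0110 → (2.000,3.008)–(3.000,3.196)
cell (2,6): code 1001 → (3.000,6.461)–(2.000,6.648)
cell (3,3): code 0010 → (3.000,3.196)–(3.806,4.000)
cell (3,4): code 0011 → (3.806,4.000)–(3.996,5.000)
cell (3,5): code 0011 → (3.996,5.000)–(3.549,6.000)
cell (3,6): code 0001 → (3.549,6.000)–(3.000,6.461)
total: 12 segments, chained into 1 closed loop(s), length Σ = 11.297895

segments=12 loops=1 length=11.298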